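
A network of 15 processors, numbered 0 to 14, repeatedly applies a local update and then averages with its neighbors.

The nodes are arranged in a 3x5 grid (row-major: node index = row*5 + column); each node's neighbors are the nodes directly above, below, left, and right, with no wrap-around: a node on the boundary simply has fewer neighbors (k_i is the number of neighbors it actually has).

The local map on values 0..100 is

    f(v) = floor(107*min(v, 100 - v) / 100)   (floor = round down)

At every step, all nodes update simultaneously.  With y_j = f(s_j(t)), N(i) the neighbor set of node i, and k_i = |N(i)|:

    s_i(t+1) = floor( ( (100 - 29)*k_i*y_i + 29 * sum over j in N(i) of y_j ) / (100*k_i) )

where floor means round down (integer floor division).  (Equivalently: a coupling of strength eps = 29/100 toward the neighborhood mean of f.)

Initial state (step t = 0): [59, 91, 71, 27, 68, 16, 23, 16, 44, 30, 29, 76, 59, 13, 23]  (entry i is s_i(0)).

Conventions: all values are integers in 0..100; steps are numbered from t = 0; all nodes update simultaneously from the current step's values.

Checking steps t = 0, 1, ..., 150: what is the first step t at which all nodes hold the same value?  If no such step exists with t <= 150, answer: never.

Answer: never
Key observation: The state at step 21 reappears at step 23 — the system is in a cycle of period 2 from step 21 on.  No step 0..23 is synchronized, and the cycle repeats forever, so no step up to 150 (or ever) has all nodes equal.

Derivation:
t=0: [59, 91, 71, 27, 68, 16, 23, 16, 44, 30, 29, 76, 59, 13, 23]  (not all equal)
t=1: [34, 15, 27, 30, 32, 21, 21, 22, 39, 32, 28, 27, 35, 20, 23]  (not all equal)
t=2: [31, 19, 26, 32, 33, 24, 22, 25, 37, 33, 27, 28, 33, 24, 25]  (not all equal)
t=3: [29, 22, 26, 33, 34, 25, 23, 27, 36, 34, 27, 28, 32, 27, 27]  (not all equal)
t=4: [29, 24, 27, 34, 35, 26, 24, 28, 36, 35, 27, 28, 32, 29, 29]  (not all equal)
t=5: [29, 25, 28, 35, 36, 27, 25, 29, 36, 36, 28, 29, 32, 31, 31]  (not all equal)
t=6: [29, 26, 29, 36, 37, 28, 26, 31, 37, 37, 29, 30, 33, 33, 33]  (not all equal)
t=7: [30, 27, 31, 37, 38, 29, 27, 33, 38, 38, 30, 31, 34, 35, 35]  (not all equal)
t=8: [31, 28, 33, 38, 39, 30, 29, 34, 39, 39, 32, 32, 35, 37, 37]  (not all equal)
t=9: [32, 30, 35, 39, 40, 32, 31, 36, 40, 40, 33, 34, 36, 39, 39]  (not all equal)
t=10: [33, 32, 37, 40, 41, 34, 33, 37, 41, 41, 35, 35, 38, 40, 41]  (not all equal)
t=11: [35, 34, 38, 41, 42, 35, 35, 39, 42, 43, 36, 37, 39, 42, 42]  (not all equal)
t=12: [36, 36, 40, 42, 44, 37, 37, 40, 43, 45, 38, 38, 41, 43, 44]  (not all equal)
t=13: [38, 38, 41, 44, 46, 39, 39, 42, 45, 47, 39, 40, 42, 45, 47]  (not all equal)
t=14: [40, 40, 43, 46, 48, 40, 41, 44, 47, 49, 41, 42, 44, 47, 49]  (not all equal)
t=15: [42, 42, 46, 49, 50, 42, 43, 46, 49, 51, 43, 44, 47, 49, 51]  (not all equal)
t=16: [44, 44, 48, 51, 52, 44, 46, 49, 51, 52, 45, 47, 49, 51, 52]  (not all equal)
t=17: [47, 47, 50, 51, 51, 47, 49, 51, 51, 51, 48, 49, 51, 51, 51]  (not all equal)
t=18: [50, 50, 52, 52, 52, 50, 51, 52, 52, 52, 51, 51, 52, 52, 52]  (not all equal)
t=19: [53, 52, 51, 51, 51, 52, 52, 51, 51, 51, 52, 51, 51, 51, 51]  (not all equal)
t=20: [50, 51, 51, 52, 52, 50, 51, 51, 52, 52, 51, 51, 52, 52, 52]  (not all equal)
t=21: [52, 52, 51, 51, 51, 52, 52, 51, 51, 51, 52, 51, 51, 51, 51]  (not all equal)
t=22: [51, 51, 51, 52, 52, 51, 51, 51, 52, 52, 51, 51, 52, 52, 52]  (not all equal)
t=23: [52, 52, 51, 51, 51, 52, 52, 51, 51, 51, 52, 51, 51, 51, 51]  (not all equal)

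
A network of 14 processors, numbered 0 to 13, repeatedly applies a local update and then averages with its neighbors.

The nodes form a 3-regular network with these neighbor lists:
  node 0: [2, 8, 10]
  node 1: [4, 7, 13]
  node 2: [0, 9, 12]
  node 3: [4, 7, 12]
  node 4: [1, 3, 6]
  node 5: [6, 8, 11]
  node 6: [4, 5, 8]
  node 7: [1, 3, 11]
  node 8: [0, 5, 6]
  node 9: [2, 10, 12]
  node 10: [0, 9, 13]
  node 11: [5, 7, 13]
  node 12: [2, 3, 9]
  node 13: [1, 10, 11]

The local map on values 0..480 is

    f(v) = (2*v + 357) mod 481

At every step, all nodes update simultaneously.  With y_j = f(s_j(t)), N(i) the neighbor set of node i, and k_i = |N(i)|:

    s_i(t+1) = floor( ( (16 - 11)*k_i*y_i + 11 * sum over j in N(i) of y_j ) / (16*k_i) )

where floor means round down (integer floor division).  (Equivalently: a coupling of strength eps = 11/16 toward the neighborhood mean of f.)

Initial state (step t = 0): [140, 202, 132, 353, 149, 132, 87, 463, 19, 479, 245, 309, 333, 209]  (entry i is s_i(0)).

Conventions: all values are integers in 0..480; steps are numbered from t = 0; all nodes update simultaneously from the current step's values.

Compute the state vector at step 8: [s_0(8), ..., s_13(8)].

Answer: [94, 284, 173, 346, 233, 34, 83, 268, 75, 137, 127, 155, 251, 157]

Derivation:
t=0: [140, 202, 132, 353, 149, 132, 87, 463, 19, 479, 245, 309, 333, 209]
t=1: [255, 268, 174, 158, 153, 148, 178, 190, 202, 240, 298, 177, 155, 242]
t=2: [344, 311, 282, 203, 248, 223, 217, 271, 268, 313, 400, 252, 235, 367]
t=3: [265, 215, 240, 348, 255, 353, 350, 286, 292, 231, 114, 317, 278, 175]
t=4: [337, 338, 380, 318, 233, 165, 246, 237, 281, 310, 254, 186, 314, 171]
t=5: [245, 230, 72, 173, 214, 305, 340, 189, 284, 133, 189, 254, 53, 229]
t=6: [278, 309, 228, 303, 240, 208, 196, 295, 240, 213, 272, 255, 232, 327]
t=7: [388, 203, 349, 266, 175, 322, 313, 237, 338, 344, 310, 305, 251, 203]
t=8: [94, 284, 173, 346, 233, 34, 83, 268, 75, 137, 127, 155, 251, 157]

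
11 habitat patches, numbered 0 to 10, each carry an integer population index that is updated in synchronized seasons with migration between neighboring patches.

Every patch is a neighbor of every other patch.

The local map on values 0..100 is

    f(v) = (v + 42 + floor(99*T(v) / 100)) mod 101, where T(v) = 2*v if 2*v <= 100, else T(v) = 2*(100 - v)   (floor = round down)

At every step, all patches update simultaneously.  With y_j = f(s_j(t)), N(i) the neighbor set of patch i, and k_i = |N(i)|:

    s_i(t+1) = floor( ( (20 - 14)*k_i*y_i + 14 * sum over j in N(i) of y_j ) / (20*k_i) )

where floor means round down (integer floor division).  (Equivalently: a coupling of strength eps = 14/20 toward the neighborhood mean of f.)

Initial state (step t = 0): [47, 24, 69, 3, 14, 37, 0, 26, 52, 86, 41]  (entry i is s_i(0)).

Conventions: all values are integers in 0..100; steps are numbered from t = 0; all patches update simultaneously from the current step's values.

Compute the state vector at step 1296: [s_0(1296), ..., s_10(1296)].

Simulating step by step:
t=0: [47, 24, 69, 3, 14, 37, 0, 26, 52, 86, 41]
t=1: [61, 45, 59, 54, 62, 54, 52, 47, 63, 55, 57]
t=2: [81, 80, 81, 82, 80, 82, 83, 81, 80, 82, 82]
t=3: [58, 59, 58, 58, 59, 58, 58, 58, 59, 58, 58]
t=4: [81, 81, 81, 81, 81, 81, 81, 81, 81, 81, 81]
t=5: [59, 59, 59, 59, 59, 59, 59, 59, 59, 59, 59]
t=6: [81, 81, 81, 81, 81, 81, 81, 81, 81, 81, 81]

Answer: [81, 81, 81, 81, 81, 81, 81, 81, 81, 81, 81]
Key observation: The state at step 4, [81, 81, 81, 81, 81, 81, 81, 81, 81, 81, 81], reappears at step 6: the system is in a cycle of period 2 from step 4 on.  Therefore the state at step 1296 equals the state at step 4 + ((1296 - 4) mod 2) = 4, which is [81, 81, 81, 81, 81, 81, 81, 81, 81, 81, 81].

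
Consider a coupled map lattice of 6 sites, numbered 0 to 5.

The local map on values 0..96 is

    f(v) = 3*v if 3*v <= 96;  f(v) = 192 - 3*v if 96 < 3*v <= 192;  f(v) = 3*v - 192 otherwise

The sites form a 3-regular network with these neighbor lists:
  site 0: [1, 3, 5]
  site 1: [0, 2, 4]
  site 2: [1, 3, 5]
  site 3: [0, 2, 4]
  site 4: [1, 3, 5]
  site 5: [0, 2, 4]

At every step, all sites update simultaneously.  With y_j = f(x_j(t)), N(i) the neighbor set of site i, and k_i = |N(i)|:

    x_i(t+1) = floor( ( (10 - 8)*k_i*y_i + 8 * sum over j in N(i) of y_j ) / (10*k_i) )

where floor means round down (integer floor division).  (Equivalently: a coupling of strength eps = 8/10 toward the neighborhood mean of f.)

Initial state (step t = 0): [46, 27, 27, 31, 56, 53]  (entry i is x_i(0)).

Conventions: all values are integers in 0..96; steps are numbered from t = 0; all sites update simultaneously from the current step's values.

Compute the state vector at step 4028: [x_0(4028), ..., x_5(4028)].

Answer: [42, 42, 42, 42, 42, 42]
Key observation: The state at step 15, [18, 18, 18, 18, 18, 18], reappears at step 23: the system is in a cycle of period 8 from step 15 on.  Therefore the state at step 4028 equals the state at step 15 + ((4028 - 15) mod 8) = 20, which is [42, 42, 42, 42, 42, 42].

Derivation:
t=0: [46, 27, 27, 31, 56, 53]
t=1: [66, 58, 71, 61, 60, 49]
t=2: [20, 14, 23, 12, 21, 19]
t=3: [48, 59, 49, 58, 48, 62]
t=4: [20, 40, 19, 41, 20, 38]
t=5: [70, 61, 69, 61, 70, 62]
t=6: [10, 15, 9, 15, 10, 14]
t=7: [41, 32, 40, 32, 41, 31]
t=8: [89, 75, 90, 75, 89, 74]
t=9: [40, 67, 41, 67, 40, 66]
t=10: [20, 58, 20, 58, 20, 58]
t=11: [26, 51, 26, 51, 26, 51]
t=12: [46, 70, 46, 70, 46, 70]
t=13: [25, 46, 25, 46, 25, 46]
t=14: [58, 70, 58, 70, 58, 70]
t=15: [18, 18, 18, 18, 18, 18]
t=16: [54, 54, 54, 54, 54, 54]
t=17: [30, 30, 30, 30, 30, 30]
t=18: [90, 90, 90, 90, 90, 90]
t=19: [78, 78, 78, 78, 78, 78]
t=20: [42, 42, 42, 42, 42, 42]
t=21: [66, 66, 66, 66, 66, 66]
t=22: [6, 6, 6, 6, 6, 6]
t=23: [18, 18, 18, 18, 18, 18]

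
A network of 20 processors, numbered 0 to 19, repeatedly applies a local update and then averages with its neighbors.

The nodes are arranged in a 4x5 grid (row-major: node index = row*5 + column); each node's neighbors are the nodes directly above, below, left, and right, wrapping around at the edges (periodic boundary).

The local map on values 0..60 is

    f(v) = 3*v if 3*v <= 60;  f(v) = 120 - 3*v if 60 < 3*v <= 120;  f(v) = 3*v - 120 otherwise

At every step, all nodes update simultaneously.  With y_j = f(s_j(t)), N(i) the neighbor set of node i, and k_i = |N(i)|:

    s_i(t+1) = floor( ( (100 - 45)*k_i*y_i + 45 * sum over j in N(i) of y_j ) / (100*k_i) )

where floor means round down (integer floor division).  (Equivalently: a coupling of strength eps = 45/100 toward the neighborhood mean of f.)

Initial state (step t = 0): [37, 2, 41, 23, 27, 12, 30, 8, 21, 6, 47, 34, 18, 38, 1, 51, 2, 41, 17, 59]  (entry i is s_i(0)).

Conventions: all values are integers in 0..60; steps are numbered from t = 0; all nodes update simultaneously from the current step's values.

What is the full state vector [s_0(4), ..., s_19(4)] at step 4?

Answer: [34, 49, 31, 7, 17, 32, 37, 26, 17, 38, 48, 51, 41, 39, 40, 42, 52, 35, 14, 15]

Derivation:
t=0: [37, 2, 41, 23, 27, 12, 30, 8, 21, 6, 47, 34, 18, 38, 1, 51, 2, 41, 17, 59]
t=1: [17, 8, 11, 44, 36, 28, 25, 29, 42, 25, 21, 22, 35, 21, 13, 28, 10, 14, 41, 45]
t=2: [40, 31, 30, 12, 20, 42, 41, 29, 19, 35, 49, 46, 29, 38, 41, 37, 34, 32, 15, 18]
t=3: [11, 20, 30, 41, 44, 8, 11, 31, 41, 22, 18, 19, 27, 18, 13, 16, 18, 27, 38, 42]
t=4: [34, 49, 31, 7, 17, 32, 37, 26, 17, 38, 48, 51, 41, 39, 40, 42, 52, 35, 14, 15]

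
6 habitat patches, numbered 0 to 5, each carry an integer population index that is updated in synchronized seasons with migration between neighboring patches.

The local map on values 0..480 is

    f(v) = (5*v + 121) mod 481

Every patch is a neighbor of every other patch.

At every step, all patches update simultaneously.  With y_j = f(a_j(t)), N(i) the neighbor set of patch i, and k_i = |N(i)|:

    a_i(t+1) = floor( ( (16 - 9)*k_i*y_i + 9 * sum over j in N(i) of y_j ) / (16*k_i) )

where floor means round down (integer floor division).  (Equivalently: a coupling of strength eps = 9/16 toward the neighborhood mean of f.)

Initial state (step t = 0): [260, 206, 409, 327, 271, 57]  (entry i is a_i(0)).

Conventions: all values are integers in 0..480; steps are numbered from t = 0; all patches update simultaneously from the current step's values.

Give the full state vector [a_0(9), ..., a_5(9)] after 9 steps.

Simulating step by step:
t=0: [260, 206, 409, 327, 271, 57]
t=1: [333, 246, 263, 286, 195, 316]
t=2: [303, 318, 345, 227, 235, 275]
t=3: [236, 260, 304, 269, 282, 191]
t=4: [247, 286, 201, 144, 165, 174]
t=5: [299, 206, 224, 288, 322, 180]
t=6: [180, 185, 215, 162, 218, 143]
t=7: [180, 188, 237, 307, 241, 276]
t=8: [147, 160, 239, 197, 246, 146]
t=9: [354, 376, 348, 279, 359, 353]

Answer: [354, 376, 348, 279, 359, 353]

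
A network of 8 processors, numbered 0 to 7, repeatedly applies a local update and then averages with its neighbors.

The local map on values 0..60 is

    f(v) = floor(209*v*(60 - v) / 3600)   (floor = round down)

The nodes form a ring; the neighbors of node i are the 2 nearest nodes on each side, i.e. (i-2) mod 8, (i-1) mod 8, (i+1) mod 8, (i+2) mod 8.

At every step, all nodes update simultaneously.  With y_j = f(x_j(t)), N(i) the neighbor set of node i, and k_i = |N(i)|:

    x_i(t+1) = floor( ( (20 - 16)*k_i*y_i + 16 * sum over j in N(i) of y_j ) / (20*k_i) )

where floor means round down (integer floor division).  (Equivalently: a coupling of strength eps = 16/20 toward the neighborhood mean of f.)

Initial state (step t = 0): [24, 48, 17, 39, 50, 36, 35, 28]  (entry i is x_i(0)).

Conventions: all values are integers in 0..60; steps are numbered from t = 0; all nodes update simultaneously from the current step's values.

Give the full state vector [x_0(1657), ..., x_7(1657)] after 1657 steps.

Simulating step by step:
t=0: [24, 48, 17, 39, 50, 36, 35, 28]
t=1: [45, 44, 40, 40, 43, 45, 46, 47]
t=2: [39, 41, 42, 42, 42, 39, 38, 38]
t=3: [46, 45, 44, 44, 44, 45, 46, 47]
t=4: [37, 38, 39, 39, 39, 38, 37, 37]
t=5: [48, 48, 47, 47, 47, 48, 48, 48]
t=6: [33, 33, 34, 34, 34, 33, 33, 33]
t=7: [51, 51, 51, 51, 51, 51, 51, 51]
t=8: [26, 26, 26, 26, 26, 26, 26, 26]
t=9: [51, 51, 51, 51, 51, 51, 51, 51]

Answer: [51, 51, 51, 51, 51, 51, 51, 51]
Key observation: The state at step 7, [51, 51, 51, 51, 51, 51, 51, 51], reappears at step 9: the system is in a cycle of period 2 from step 7 on.  Therefore the state at step 1657 equals the state at step 7 + ((1657 - 7) mod 2) = 7, which is [51, 51, 51, 51, 51, 51, 51, 51].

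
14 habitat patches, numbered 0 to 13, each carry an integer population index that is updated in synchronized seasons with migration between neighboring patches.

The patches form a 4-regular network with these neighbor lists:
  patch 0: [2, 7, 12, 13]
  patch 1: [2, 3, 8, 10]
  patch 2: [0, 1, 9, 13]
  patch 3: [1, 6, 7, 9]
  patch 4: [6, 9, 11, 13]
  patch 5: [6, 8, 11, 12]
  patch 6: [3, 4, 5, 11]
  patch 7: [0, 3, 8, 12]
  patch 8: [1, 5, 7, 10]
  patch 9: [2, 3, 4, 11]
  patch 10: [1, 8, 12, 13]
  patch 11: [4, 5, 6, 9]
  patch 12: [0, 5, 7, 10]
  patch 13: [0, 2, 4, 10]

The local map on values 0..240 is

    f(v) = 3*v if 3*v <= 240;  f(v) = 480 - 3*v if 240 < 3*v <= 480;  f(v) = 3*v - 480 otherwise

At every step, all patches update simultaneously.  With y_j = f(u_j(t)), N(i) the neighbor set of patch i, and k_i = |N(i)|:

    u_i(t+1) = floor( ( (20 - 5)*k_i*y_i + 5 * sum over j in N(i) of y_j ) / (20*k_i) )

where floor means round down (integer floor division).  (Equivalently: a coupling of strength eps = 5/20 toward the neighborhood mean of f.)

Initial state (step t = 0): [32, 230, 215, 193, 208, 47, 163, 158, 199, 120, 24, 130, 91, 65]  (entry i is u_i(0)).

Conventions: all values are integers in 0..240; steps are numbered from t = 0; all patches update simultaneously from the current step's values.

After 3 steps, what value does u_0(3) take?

Answer: u_0(3) = 100

Derivation:
t=0: [32, 230, 215, 193, 208, 47, 163, 158, 199, 120, 24, 130, 91, 65]
t=1: [107, 185, 162, 95, 133, 132, 36, 36, 114, 121, 99, 93, 174, 176]
t=2: [132, 88, 29, 171, 90, 93, 116, 114, 131, 117, 156, 175, 64, 62]
t=3: [100, 175, 103, 63, 188, 179, 129, 128, 100, 120, 51, 75, 171, 164]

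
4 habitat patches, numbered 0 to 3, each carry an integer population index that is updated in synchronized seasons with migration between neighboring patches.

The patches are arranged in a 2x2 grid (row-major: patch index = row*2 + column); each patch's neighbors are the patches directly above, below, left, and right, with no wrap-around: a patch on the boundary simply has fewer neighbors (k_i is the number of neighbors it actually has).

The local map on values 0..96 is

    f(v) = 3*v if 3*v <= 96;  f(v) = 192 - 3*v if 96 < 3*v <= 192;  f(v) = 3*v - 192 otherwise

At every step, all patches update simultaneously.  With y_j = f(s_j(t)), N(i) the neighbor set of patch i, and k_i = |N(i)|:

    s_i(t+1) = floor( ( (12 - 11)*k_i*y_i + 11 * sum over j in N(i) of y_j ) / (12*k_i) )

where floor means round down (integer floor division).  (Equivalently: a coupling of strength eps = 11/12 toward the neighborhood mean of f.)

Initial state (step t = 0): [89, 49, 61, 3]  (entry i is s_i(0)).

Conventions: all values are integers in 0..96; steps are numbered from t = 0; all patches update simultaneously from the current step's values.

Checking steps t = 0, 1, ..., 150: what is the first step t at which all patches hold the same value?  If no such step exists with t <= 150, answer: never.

Simulating step by step:
t=0: [89, 49, 61, 3]  (not all equal)
t=1: [31, 42, 39, 25]  (not all equal)
t=2: [72, 82, 83, 70]  (not all equal)
t=3: [52, 23, 24, 52]  (not all equal)
t=4: [67, 38, 39, 67]  (not all equal)
t=5: [70, 14, 14, 70]  (not all equal)
t=6: [40, 20, 20, 40]  (not all equal)
t=7: [61, 71, 71, 61]  (not all equal)
t=8: [20, 10, 10, 20]  (not all equal)
t=9: [32, 57, 57, 32]  (not all equal)
t=10: [27, 89, 89, 27]  (not all equal)
t=11: [75, 80, 80, 75]  (not all equal)
t=12: [46, 34, 34, 46]  (not all equal)
t=13: [87, 57, 57, 87]  (not all equal)
t=14: [25, 65, 65, 25]  (not all equal)
t=15: [9, 69, 69, 9]  (not all equal)
t=16: [16, 26, 26, 16]  (not all equal)
t=17: [75, 50, 50, 75]  (not all equal)
t=18: [41, 33, 33, 41]  (not all equal)
t=19: [91, 71, 71, 91]  (not all equal)
t=20: [26, 76, 76, 26]  (not all equal)
t=21: [39, 74, 74, 39]  (not all equal)
t=22: [33, 71, 71, 33]  (not all equal)
t=23: [27, 87, 87, 27]  (not all equal)
t=24: [70, 80, 80, 70]  (not all equal)
t=25: [45, 20, 20, 45]  (not all equal)
t=26: [59, 57, 57, 59]  (not all equal)
t=27: [20, 15, 15, 20]  (not all equal)
t=28: [46, 58, 58, 46]  (not all equal)
t=29: [21, 51, 51, 21]  (not all equal)
t=30: [41, 61, 61, 41]  (not all equal)
t=31: [14, 64, 64, 14]  (not all equal)
t=32: [3, 38, 38, 3]  (not all equal)
t=33: [72, 14, 14, 72]  (not all equal)
t=34: [40, 25, 25, 40]  (not all equal)
t=35: [74, 72, 72, 74]  (not all equal)
t=36: [24, 29, 29, 24]  (not all equal)
t=37: [85, 73, 73, 85]  (not all equal)
t=38: [30, 60, 60, 30]  (not all equal)
t=39: [18, 83, 83, 18]  (not all equal)
t=40: [56, 54, 54, 56]  (not all equal)
t=41: [29, 24, 24, 29]  (not all equal)
t=42: [73, 85, 85, 73]  (not all equal)
t=43: [60, 30, 30, 60]  (not all equal)
t=44: [83, 18, 18, 83]  (not all equal)
t=45: [54, 56, 56, 54]  (not all equal)
t=46: [24, 29, 29, 24]  (not all equal)

Answer: never
Key observation: The state at step 36 reappears at step 46 — the system is in a cycle of period 10 from step 36 on.  No step 0..46 is synchronized, and the cycle repeats forever, so no step up to 150 (or ever) has all patches equal.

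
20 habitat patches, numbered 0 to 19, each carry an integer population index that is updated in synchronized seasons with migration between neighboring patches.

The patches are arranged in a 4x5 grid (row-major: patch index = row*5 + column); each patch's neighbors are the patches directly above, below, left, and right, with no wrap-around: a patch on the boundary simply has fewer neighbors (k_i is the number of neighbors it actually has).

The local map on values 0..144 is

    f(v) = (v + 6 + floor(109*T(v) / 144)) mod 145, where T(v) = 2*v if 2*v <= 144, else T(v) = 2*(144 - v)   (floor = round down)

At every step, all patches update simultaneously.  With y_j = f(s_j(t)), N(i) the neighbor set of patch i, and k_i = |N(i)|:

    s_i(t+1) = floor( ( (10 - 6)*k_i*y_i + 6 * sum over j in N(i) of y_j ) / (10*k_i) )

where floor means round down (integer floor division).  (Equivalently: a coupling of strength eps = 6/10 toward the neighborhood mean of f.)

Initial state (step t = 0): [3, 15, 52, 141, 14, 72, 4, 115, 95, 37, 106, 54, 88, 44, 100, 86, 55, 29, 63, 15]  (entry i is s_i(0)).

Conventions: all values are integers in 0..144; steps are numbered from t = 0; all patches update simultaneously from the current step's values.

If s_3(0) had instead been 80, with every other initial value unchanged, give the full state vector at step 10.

Answer: [88, 88, 84, 84, 57, 93, 74, 39, 44, 28, 98, 87, 42, 33, 30, 63, 50, 35, 32, 32]
Key observation: This trace re-runs the system from the modified initial state.

Derivation:
t=0: [3, 15, 52, 80, 14, 72, 4, 115, 95, 37, 106, 54, 88, 44, 100, 86, 55, 29, 63, 15]
t=1: [30, 50, 74, 56, 57, 27, 43, 39, 52, 59, 53, 88, 66, 62, 62, 64, 108, 70, 55, 31]
t=2: [93, 99, 63, 36, 4, 96, 96, 89, 73, 34, 81, 58, 38, 54, 28, 57, 27, 53, 84, 81]
t=3: [29, 27, 39, 53, 62, 31, 26, 41, 70, 63, 22, 38, 88, 94, 84, 34, 59, 97, 77, 48]
t=4: [78, 79, 105, 86, 53, 75, 83, 80, 58, 25, 79, 66, 53, 33, 49, 57, 47, 27, 52, 72]
t=5: [38, 35, 31, 47, 86, 38, 35, 45, 36, 82, 29, 60, 89, 96, 91, 50, 70, 109, 95, 96]
t=6: [98, 92, 100, 92, 61, 94, 85, 93, 84, 46, 79, 40, 40, 40, 31, 86, 47, 28, 28, 30]
t=7: [29, 30, 29, 27, 51, 32, 43, 42, 57, 74, 49, 87, 90, 87, 94, 62, 92, 91, 83, 80]
t=8: [81, 86, 84, 72, 87, 98, 92, 78, 40, 49, 78, 59, 44, 28, 34, 54, 28, 32, 35, 34]
t=9: [33, 34, 36, 51, 64, 32, 28, 58, 85, 97, 50, 42, 77, 91, 95, 90, 77, 91, 87, 91]
t=10: [88, 88, 84, 84, 57, 93, 74, 39, 44, 28, 98, 87, 42, 33, 30, 63, 50, 35, 32, 32]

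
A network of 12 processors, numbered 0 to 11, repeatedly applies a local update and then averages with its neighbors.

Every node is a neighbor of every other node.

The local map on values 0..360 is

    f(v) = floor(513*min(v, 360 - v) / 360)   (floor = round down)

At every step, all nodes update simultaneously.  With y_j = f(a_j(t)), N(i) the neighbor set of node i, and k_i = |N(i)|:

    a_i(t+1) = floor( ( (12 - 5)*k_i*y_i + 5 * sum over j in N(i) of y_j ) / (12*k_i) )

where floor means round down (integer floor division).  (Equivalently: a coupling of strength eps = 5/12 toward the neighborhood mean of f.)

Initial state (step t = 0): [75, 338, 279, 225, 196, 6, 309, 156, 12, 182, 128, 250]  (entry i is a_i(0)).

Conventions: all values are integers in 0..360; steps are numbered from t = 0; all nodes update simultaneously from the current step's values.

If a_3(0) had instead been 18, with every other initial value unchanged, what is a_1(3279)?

Answer: a_1(3279) = 186
Key observation: The state at step 26, [229, 229, 229, 229, 229, 229, 229, 229, 229, 229, 229, 229], reappears at step 30: the system is in a cycle of period 4 from step 26 on.  Therefore the state at step 3279 equals the state at step 26 + ((3279 - 26) mod 4) = 27, which is [186, 186, 186, 186, 186, 186, 186, 186, 186, 186, 186, 186].

Derivation:
t=0: [75, 338, 279, 18, 196, 6, 309, 156, 12, 182, 128, 250]
t=1: [111, 70, 116, 67, 180, 58, 93, 174, 63, 191, 153, 138]
t=2: [161, 128, 164, 126, 214, 119, 146, 209, 123, 205, 193, 181]
t=3: [219, 194, 222, 192, 208, 187, 208, 212, 190, 215, 224, 234]
t=4: [206, 226, 204, 228, 215, 231, 215, 212, 229, 210, 202, 195]
t=5: [213, 197, 215, 196, 206, 193, 206, 208, 195, 210, 216, 222]
t=6: [213, 225, 211, 226, 218, 228, 218, 217, 227, 215, 211, 206]
t=7: [205, 196, 207, 195, 202, 194, 202, 202, 194, 204, 207, 211]
t=8: [222, 229, 221, 230, 225, 231, 225, 225, 231, 223, 221, 218]
t=9: [194, 188, 195, 188, 191, 187, 191, 191, 187, 193, 195, 197]
t=10: [237, 242, 237, 242, 239, 243, 239, 239, 243, 238, 237, 235]
t=11: [173, 169, 173, 169, 171, 168, 171, 171, 168, 172, 173, 175]
t=12: [244, 241, 244, 241, 243, 240, 243, 243, 240, 244, 244, 246]
t=13: [165, 167, 165, 167, 166, 169, 166, 166, 169, 165, 165, 164]
t=14: [235, 236, 235, 236, 236, 238, 236, 236, 238, 235, 235, 234]
t=15: [177, 176, 177, 176, 176, 174, 176, 176, 174, 177, 177, 177]
t=16: [251, 250, 251, 250, 250, 248, 250, 250, 248, 251, 251, 251]
t=17: [155, 156, 155, 156, 156, 157, 156, 156, 157, 155, 155, 155]
t=18: [220, 221, 220, 221, 221, 222, 221, 221, 222, 220, 220, 220]
t=19: [198, 198, 198, 198, 198, 196, 198, 198, 196, 198, 198, 198]
t=20: [230, 230, 230, 230, 230, 231, 230, 230, 231, 230, 230, 230]
t=21: [184, 184, 184, 184, 184, 183, 184, 184, 183, 184, 184, 184]
t=22: [250, 250, 250, 250, 250, 251, 250, 250, 251, 250, 250, 250]
t=23: [155, 155, 155, 155, 155, 155, 155, 155, 155, 155, 155, 155]
t=24: [220, 220, 220, 220, 220, 220, 220, 220, 220, 220, 220, 220]
t=25: [199, 199, 199, 199, 199, 199, 199, 199, 199, 199, 199, 199]
t=26: [229, 229, 229, 229, 229, 229, 229, 229, 229, 229, 229, 229]
t=27: [186, 186, 186, 186, 186, 186, 186, 186, 186, 186, 186, 186]
t=28: [247, 247, 247, 247, 247, 247, 247, 247, 247, 247, 247, 247]
t=29: [161, 161, 161, 161, 161, 161, 161, 161, 161, 161, 161, 161]
t=30: [229, 229, 229, 229, 229, 229, 229, 229, 229, 229, 229, 229]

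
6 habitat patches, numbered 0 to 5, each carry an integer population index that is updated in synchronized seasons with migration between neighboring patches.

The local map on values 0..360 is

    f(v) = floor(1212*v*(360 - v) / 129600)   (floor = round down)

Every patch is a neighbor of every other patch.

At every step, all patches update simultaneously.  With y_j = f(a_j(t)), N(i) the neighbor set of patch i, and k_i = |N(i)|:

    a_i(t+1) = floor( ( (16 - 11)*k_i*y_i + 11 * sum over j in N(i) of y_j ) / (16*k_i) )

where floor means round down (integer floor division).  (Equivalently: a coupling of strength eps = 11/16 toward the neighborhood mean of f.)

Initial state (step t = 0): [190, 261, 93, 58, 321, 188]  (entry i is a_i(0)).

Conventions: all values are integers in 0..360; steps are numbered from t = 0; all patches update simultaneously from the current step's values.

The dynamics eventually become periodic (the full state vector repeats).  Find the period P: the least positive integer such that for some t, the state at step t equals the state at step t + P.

Answer: 2
Key observation: The state at step 10, [301, 301, 301, 301, 301, 301], reappears at step 12 — and no state repeats earlier — so the cycle the system enters has period 2.

Derivation:
t=0: [190, 261, 93, 58, 321, 188]
t=1: [239, 228, 227, 215, 207, 239]
t=2: [279, 281, 281, 283, 284, 279]
t=3: [207, 206, 206, 206, 205, 207]
t=4: [296, 296, 296, 296, 296, 296]
t=5: [177, 177, 177, 177, 177, 177]
t=6: [302, 302, 302, 302, 302, 302]
t=7: [163, 163, 163, 163, 163, 163]
t=8: [300, 300, 300, 300, 300, 300]
t=9: [168, 168, 168, 168, 168, 168]
t=10: [301, 301, 301, 301, 301, 301]
t=11: [166, 166, 166, 166, 166, 166]
t=12: [301, 301, 301, 301, 301, 301]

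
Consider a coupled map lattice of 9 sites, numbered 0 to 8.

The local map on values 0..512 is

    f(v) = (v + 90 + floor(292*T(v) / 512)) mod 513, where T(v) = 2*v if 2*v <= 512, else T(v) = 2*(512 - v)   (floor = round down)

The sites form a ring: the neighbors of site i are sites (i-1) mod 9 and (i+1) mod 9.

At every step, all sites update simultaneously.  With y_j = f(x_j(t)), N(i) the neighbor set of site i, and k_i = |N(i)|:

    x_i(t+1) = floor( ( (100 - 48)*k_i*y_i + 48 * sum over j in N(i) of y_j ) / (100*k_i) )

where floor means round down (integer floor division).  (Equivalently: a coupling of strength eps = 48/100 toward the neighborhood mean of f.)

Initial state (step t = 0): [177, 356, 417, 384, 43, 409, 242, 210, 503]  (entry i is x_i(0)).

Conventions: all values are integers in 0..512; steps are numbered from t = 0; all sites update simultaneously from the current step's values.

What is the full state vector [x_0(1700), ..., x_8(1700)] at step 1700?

Answer: [334, 334, 334, 334, 334, 334, 334, 334, 334]
Key observation: The state at step 9, [114, 114, 114, 114, 114, 114, 114, 114, 114], reappears at step 11: the system is in a cycle of period 2 from step 9 on.  Therefore the state at step 1700 equals the state at step 9 + ((1700 - 9) mod 2) = 10, which is [334, 334, 334, 334, 334, 334, 334, 334, 334].

Derivation:
t=0: [177, 356, 417, 384, 43, 409, 242, 210, 503]
t=1: [291, 194, 105, 123, 145, 120, 80, 57, 165]
t=2: [289, 366, 369, 354, 375, 338, 269, 279, 310]
t=3: [116, 111, 109, 109, 109, 114, 120, 120, 118]
t=4: [336, 328, 323, 323, 325, 334, 343, 345, 342]
t=5: [113, 114, 114, 115, 114, 113, 112, 112, 112]
t=6: [331, 333, 334, 335, 333, 331, 329, 329, 329]
t=7: [114, 114, 113, 113, 113, 114, 114, 114, 114]
t=8: [334, 333, 331, 331, 331, 333, 334, 334, 334]
t=9: [114, 114, 114, 114, 114, 114, 114, 114, 114]
t=10: [334, 334, 334, 334, 334, 334, 334, 334, 334]
t=11: [114, 114, 114, 114, 114, 114, 114, 114, 114]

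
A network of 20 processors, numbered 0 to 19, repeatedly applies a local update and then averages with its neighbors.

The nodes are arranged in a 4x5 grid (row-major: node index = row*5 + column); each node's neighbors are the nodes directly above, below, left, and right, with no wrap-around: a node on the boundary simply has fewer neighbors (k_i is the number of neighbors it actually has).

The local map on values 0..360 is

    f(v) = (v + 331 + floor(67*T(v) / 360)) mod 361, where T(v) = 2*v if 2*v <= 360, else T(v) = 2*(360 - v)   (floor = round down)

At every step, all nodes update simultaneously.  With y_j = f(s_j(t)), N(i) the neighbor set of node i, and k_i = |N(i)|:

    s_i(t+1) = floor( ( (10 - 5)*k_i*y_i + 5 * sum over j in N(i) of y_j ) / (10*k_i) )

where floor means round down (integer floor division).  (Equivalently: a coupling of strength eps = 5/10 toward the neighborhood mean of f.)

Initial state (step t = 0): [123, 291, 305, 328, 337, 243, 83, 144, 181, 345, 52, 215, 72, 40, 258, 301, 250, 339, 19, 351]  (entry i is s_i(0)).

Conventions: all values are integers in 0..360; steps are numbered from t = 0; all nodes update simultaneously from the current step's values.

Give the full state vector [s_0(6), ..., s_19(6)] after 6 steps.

Simulating step by step:
t=0: [123, 291, 305, 328, 337, 243, 83, 144, 181, 345, 52, 215, 72, 40, 258, 301, 250, 339, 19, 351]
t=1: [204, 229, 274, 292, 314, 171, 159, 166, 211, 292, 151, 175, 127, 125, 243, 221, 271, 272, 289, 317]
t=2: [228, 239, 259, 279, 294, 201, 201, 204, 232, 275, 197, 202, 174, 185, 249, 233, 258, 254, 262, 286]
t=3: [244, 250, 260, 273, 282, 232, 233, 235, 250, 270, 231, 231, 222, 233, 259, 248, 256, 255, 261, 273]
t=4: [255, 259, 264, 272, 277, 250, 251, 253, 261, 271, 250, 250, 248, 254, 266, 257, 260, 261, 265, 270]
t=5: [263, 265, 268, 272, 275, 260, 261, 263, 267, 272, 260, 260, 261, 264, 270, 264, 265, 266, 268, 271]
t=6: [268, 269, 271, 273, 275, 267, 267, 269, 271, 273, 267, 267, 267, 269, 272, 268, 269, 269, 271, 273]

Answer: [268, 269, 271, 273, 275, 267, 267, 269, 271, 273, 267, 267, 267, 269, 272, 268, 269, 269, 271, 273]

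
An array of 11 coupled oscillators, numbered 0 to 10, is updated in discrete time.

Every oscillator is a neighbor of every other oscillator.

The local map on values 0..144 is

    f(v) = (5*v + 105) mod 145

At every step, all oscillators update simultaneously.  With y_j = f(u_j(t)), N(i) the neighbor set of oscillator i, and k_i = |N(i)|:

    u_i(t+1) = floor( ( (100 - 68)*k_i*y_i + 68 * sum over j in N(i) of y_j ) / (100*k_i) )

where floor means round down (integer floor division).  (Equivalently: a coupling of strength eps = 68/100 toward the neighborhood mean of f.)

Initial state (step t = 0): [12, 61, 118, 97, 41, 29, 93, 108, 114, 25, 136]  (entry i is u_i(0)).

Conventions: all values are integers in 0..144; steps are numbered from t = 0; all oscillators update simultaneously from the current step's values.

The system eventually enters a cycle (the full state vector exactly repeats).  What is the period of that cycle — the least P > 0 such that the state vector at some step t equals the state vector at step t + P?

Answer: 14
Key observation: The state at step 31, [70, 70, 69, 67, 70, 67, 70, 67, 70, 69, 69], reappears at step 45 — and no state repeats earlier — so the cycle the system enters has period 14.

Derivation:
t=0: [12, 61, 118, 97, 41, 29, 93, 108, 114, 25, 136]
t=1: [61, 86, 85, 58, 61, 82, 90, 72, 80, 77, 71]
t=2: [92, 87, 86, 89, 92, 82, 92, 70, 80, 76, 68]
t=3: [96, 90, 89, 92, 96, 84, 96, 68, 81, 76, 66]
t=4: [42, 71, 70, 73, 42, 63, 42, 43, 60, 53, 41]
t=5: [42, 42, 41, 44, 42, 68, 42, 43, 65, 56, 41]
t=6: [36, 36, 35, 39, 36, 33, 36, 38, 65, 54, 35]
t=7: [116, 116, 115, 83, 116, 112, 116, 82, 116, 102, 115]
t=8: [95, 95, 93, 90, 95, 90, 95, 88, 95, 77, 93]
t=9: [45, 45, 79, 76, 45, 76, 45, 73, 45, 59, 79]
t=10: [49, 49, 55, 51, 49, 51, 49, 47, 49, 66, 55]
t=11: [60, 60, 68, 63, 60, 63, 60, 58, 60, 45, 68]
t=12: [96, 96, 70, 100, 96, 100, 96, 94, 96, 78, 70]
t=13: [22, 22, 26, 27, 22, 27, 22, 56, 22, 36, 26]
t=14: [82, 82, 87, 88, 82, 88, 82, 88, 82, 100, 87]
t=15: [85, 85, 92, 93, 85, 93, 85, 93, 85, 71, 92]
t=16: [103, 103, 111, 113, 103, 113, 103, 113, 103, 85, 111]
t=17: [59, 59, 69, 71, 59, 71, 59, 71, 59, 73, 69]
t=18: [74, 74, 50, 53, 74, 53, 74, 53, 74, 55, 50]
t=19: [54, 54, 61, 65, 54, 65, 54, 65, 54, 67, 61]
t=20: [95, 95, 104, 109, 95, 109, 95, 109, 95, 75, 104]
t=21: [23, 23, 34, 41, 23, 41, 23, 41, 23, 34, 34]
t=22: [75, 75, 88, 61, 75, 61, 75, 61, 75, 88, 88]
t=23: [73, 73, 89, 92, 73, 92, 73, 92, 73, 89, 89]
t=24: [70, 70, 90, 94, 70, 94, 70, 94, 70, 90, 90]
t=25: [64, 64, 90, 95, 64, 95, 64, 95, 64, 90, 90]
t=26: [104, 104, 100, 70, 104, 70, 104, 70, 104, 100, 100]
t=27: [35, 35, 30, 29, 35, 29, 35, 29, 35, 30, 30]
t=28: [123, 123, 117, 116, 123, 116, 123, 116, 123, 117, 117]
t=29: [126, 126, 119, 117, 126, 117, 126, 117, 126, 119, 119]
t=30: [52, 52, 80, 78, 52, 78, 52, 78, 52, 80, 80]
t=31: [70, 70, 69, 67, 70, 67, 70, 67, 70, 69, 69]
t=32: [15, 15, 14, 12, 15, 12, 15, 12, 15, 14, 14]
t=33: [30, 30, 29, 27, 30, 27, 30, 27, 30, 29, 29]
t=34: [105, 105, 104, 102, 105, 102, 105, 102, 105, 104, 104]
t=35: [45, 45, 44, 42, 45, 42, 45, 42, 45, 44, 44]
t=36: [35, 35, 34, 32, 35, 32, 35, 32, 35, 34, 34]
t=37: [130, 130, 129, 127, 130, 127, 130, 127, 130, 129, 129]
t=38: [25, 25, 24, 22, 25, 22, 25, 22, 25, 24, 24]
t=39: [80, 80, 79, 77, 80, 77, 80, 77, 80, 79, 79]
t=40: [65, 65, 64, 62, 65, 62, 65, 62, 65, 64, 64]
t=41: [135, 135, 134, 132, 135, 132, 135, 132, 135, 134, 134]
t=42: [50, 50, 49, 47, 50, 47, 50, 47, 50, 49, 49]
t=43: [60, 60, 59, 57, 60, 57, 60, 57, 60, 59, 59]
t=44: [110, 110, 109, 107, 110, 107, 110, 107, 110, 109, 109]
t=45: [70, 70, 69, 67, 70, 67, 70, 67, 70, 69, 69]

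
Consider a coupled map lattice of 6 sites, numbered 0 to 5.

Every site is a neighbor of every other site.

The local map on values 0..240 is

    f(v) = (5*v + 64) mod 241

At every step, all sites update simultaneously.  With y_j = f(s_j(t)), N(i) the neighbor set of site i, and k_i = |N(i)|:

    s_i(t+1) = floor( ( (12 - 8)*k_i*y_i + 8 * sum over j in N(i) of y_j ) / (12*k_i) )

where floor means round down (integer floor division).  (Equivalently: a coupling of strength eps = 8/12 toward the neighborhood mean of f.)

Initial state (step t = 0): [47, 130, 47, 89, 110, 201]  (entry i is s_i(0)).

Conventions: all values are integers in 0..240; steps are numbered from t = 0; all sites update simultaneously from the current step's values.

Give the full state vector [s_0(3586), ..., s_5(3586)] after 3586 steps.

Answer: [87, 123, 87, 130, 103, 97]
Key observation: The state at step 11, [87, 123, 87, 130, 103, 97], reappears at step 12: the system is in a cycle of period 1 from step 11 on.  Therefore the state at step 3586 equals the state at step 11 + ((3586 - 11) mod 1) = 11, which is [87, 123, 87, 130, 103, 97].

Derivation:
t=0: [47, 130, 47, 89, 110, 201]
t=1: [93, 128, 93, 87, 108, 102]
t=2: [82, 117, 82, 76, 97, 91]
t=3: [171, 158, 171, 165, 138, 132]
t=4: [135, 122, 135, 129, 102, 96]
t=5: [83, 119, 83, 126, 99, 93]
t=6: [179, 167, 179, 174, 147, 141]
t=7: [178, 166, 178, 173, 146, 140]
t=8: [173, 161, 173, 168, 141, 135]
t=9: [148, 136, 148, 143, 116, 110]
t=10: [87, 75, 87, 82, 103, 97]
t=11: [87, 123, 87, 130, 103, 97]
t=12: [87, 123, 87, 130, 103, 97]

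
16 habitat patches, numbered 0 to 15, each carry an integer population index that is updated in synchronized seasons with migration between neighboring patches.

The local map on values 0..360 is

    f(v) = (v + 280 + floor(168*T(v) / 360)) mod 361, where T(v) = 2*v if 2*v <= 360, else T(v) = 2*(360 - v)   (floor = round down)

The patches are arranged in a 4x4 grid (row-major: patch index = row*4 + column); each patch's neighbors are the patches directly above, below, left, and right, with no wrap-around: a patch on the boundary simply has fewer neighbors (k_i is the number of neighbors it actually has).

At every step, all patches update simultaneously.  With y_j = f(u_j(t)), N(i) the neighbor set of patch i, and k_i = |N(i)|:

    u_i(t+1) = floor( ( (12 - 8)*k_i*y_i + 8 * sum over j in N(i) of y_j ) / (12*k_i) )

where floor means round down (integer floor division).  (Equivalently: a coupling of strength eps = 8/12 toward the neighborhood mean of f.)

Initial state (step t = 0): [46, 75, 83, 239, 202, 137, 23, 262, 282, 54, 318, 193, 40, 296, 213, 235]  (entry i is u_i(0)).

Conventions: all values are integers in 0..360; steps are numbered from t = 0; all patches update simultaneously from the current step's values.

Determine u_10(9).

Simulating step by step:
t=0: [46, 75, 83, 239, 202, 137, 23, 262, 282, 54, 318, 193, 40, 296, 213, 235]
t=1: [113, 81, 172, 207, 192, 174, 243, 282, 235, 175, 239, 270, 301, 235, 271, 268]
t=2: [159, 167, 220, 264, 236, 230, 265, 271, 267, 263, 269, 272, 271, 268, 271, 272]
t=3: [245, 250, 264, 271, 260, 265, 271, 272, 271, 271, 272, 272, 272, 272, 272, 273]
t=4: [271, 271, 272, 272, 272, 272, 272, 273, 272, 272, 273, 273, 273, 273, 273, 273]
t=5: [273, 273, 273, 273, 273, 273, 273, 273, 273, 273, 273, 273, 273, 273, 273, 273]
t=6: [273, 273, 273, 273, 273, 273, 273, 273, 273, 273, 273, 273, 273, 273, 273, 273]
t=7: [273, 273, 273, 273, 273, 273, 273, 273, 273, 273, 273, 273, 273, 273, 273, 273]
t=8: [273, 273, 273, 273, 273, 273, 273, 273, 273, 273, 273, 273, 273, 273, 273, 273]
t=9: [273, 273, 273, 273, 273, 273, 273, 273, 273, 273, 273, 273, 273, 273, 273, 273]

Answer: u_10(9) = 273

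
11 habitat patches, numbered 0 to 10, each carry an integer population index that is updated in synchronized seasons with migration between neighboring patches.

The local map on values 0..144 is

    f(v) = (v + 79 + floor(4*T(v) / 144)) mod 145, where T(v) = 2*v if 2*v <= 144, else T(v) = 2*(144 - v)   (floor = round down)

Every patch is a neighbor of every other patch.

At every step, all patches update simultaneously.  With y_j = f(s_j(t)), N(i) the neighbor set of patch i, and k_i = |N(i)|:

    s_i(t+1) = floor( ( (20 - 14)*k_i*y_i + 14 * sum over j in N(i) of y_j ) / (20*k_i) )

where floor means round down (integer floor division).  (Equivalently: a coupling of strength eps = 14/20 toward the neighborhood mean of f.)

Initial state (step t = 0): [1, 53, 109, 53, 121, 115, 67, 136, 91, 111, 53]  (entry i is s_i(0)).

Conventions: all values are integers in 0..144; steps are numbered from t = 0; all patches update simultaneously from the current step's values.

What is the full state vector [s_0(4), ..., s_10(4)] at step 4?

Simulating step by step:
t=0: [1, 53, 109, 53, 121, 115, 67, 136, 91, 111, 53]
t=1: [72, 85, 64, 85, 67, 66, 55, 70, 60, 65, 85]
t=2: [28, 31, 26, 31, 26, 26, 57, 27, 58, 26, 31]
t=3: [112, 113, 111, 113, 111, 111, 119, 112, 119, 111, 113]
t=4: [47, 48, 47, 48, 47, 47, 49, 47, 49, 47, 48]

Answer: [47, 48, 47, 48, 47, 47, 49, 47, 49, 47, 48]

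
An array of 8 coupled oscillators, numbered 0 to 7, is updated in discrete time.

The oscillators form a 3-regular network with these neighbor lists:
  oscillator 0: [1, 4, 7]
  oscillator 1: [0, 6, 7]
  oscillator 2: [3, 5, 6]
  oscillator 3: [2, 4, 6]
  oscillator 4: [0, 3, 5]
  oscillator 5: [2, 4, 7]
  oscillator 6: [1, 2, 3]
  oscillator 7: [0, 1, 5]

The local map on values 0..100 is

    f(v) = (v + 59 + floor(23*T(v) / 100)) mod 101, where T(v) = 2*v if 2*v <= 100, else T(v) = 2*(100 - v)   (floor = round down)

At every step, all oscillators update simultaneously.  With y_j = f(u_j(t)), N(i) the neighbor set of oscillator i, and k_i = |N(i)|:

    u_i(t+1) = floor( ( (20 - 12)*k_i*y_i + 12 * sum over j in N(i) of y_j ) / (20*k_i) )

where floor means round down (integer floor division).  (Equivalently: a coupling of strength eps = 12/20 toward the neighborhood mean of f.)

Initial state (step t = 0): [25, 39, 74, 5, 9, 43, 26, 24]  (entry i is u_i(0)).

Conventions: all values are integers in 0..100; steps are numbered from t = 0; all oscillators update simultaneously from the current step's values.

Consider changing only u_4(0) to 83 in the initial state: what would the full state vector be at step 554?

Simulating step by step:
t=0: [25, 39, 74, 5, 83, 43, 26, 24]
t=1: [69, 62, 53, 63, 55, 45, 63, 63]
t=2: [38, 38, 32, 35, 33, 29, 36, 35]
t=3: [10, 11, 5, 7, 6, 3, 9, 8]
t=4: [71, 73, 67, 68, 67, 65, 70, 70]
t=5: [41, 42, 40, 40, 40, 39, 41, 41]
t=6: [17, 17, 15, 16, 15, 15, 17, 16]
t=7: [82, 82, 81, 81, 81, 80, 82, 82]
t=8: [47, 48, 47, 47, 47, 47, 47, 47]
t=9: [26, 26, 26, 26, 26, 26, 26, 26]
t=10: [96, 96, 96, 96, 96, 96, 96, 96]
t=11: [55, 55, 55, 55, 55, 55, 55, 55]
t=12: [33, 33, 33, 33, 33, 33, 33, 33]
t=13: [6, 6, 6, 6, 6, 6, 6, 6]
t=14: [67, 67, 67, 67, 67, 67, 67, 67]
t=15: [40, 40, 40, 40, 40, 40, 40, 40]
t=16: [16, 16, 16, 16, 16, 16, 16, 16]
t=17: [82, 82, 82, 82, 82, 82, 82, 82]
t=18: [48, 48, 48, 48, 48, 48, 48, 48]
t=19: [28, 28, 28, 28, 28, 28, 28, 28]
t=20: [99, 99, 99, 99, 99, 99, 99, 99]
t=21: [57, 57, 57, 57, 57, 57, 57, 57]
t=22: [34, 34, 34, 34, 34, 34, 34, 34]
t=23: [7, 7, 7, 7, 7, 7, 7, 7]
t=24: [69, 69, 69, 69, 69, 69, 69, 69]
t=25: [41, 41, 41, 41, 41, 41, 41, 41]
t=26: [17, 17, 17, 17, 17, 17, 17, 17]
t=27: [83, 83, 83, 83, 83, 83, 83, 83]
t=28: [48, 48, 48, 48, 48, 48, 48, 48]

Answer: [69, 69, 69, 69, 69, 69, 69, 69]
Key observation: The state at step 18, [48, 48, 48, 48, 48, 48, 48, 48], reappears at step 28: the system is in a cycle of period 10 from step 18 on.  Therefore the state at step 554 equals the state at step 18 + ((554 - 18) mod 10) = 24, which is [69, 69, 69, 69, 69, 69, 69, 69].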